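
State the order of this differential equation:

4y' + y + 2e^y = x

The order is 1 (highest derivative is of order 1).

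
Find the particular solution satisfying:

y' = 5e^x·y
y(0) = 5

General solution: y = Ce^(5e^x)
Applying IC y(0) = 5:
Particular solution: y = 5e^(5(e^x - 1))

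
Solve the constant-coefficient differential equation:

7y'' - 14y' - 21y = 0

Characteristic equation: 7r² - 14r - 21 = 0
Divide by 7: r² - 2r - 3 = 0
Roots: r = 3, -1 (distinct real)
General solution: y = C₁e^(3x) + C₂e^(-x)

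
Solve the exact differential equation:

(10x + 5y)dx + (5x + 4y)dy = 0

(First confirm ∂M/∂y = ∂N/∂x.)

Verify exactness: ∂M/∂y = ∂N/∂x ✓
Find F(x,y) such that ∂F/∂x = M, ∂F/∂y = N
Solution: 5x² + 5xy + 2y² = C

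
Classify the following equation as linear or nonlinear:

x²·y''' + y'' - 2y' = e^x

Linear (y and its derivatives appear to the first power only, no products of y terms)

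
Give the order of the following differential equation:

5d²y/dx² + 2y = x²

The order is 2 (highest derivative is of order 2).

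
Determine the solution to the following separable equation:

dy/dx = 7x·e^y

Separating variables and integrating:
-e^(-y) = 7x²/2 + C

General solution: y = -ln(C - 7x²/2)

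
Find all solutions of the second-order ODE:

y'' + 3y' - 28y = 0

Characteristic equation: r² + 3r - 28 = 0
Roots: r = 4, -7 (distinct real)
General solution: y = C₁e^(4x) + C₂e^(-7x)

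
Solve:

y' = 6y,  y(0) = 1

General solution: y = Ce^(6x)
Applying IC y(0) = 1:
Particular solution: y = e^(6x)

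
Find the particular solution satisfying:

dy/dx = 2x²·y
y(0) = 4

General solution: y = Ce^(2x³/3)
Applying IC y(0) = 4:
Particular solution: y = 4e^(2x³/3)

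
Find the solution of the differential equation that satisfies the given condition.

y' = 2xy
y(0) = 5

General solution: y = Ce^(x²)
Applying IC y(0) = 5:
Particular solution: y = 5e^(x²)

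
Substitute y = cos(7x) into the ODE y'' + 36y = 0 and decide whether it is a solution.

Verification:
y'' = -49cos(7x)
y'' + 36y ≠ 0 (frequency mismatch: got 49 instead of 36)

No, it is not a solution.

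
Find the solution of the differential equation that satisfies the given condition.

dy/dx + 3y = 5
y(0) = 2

General solution: y = 5/3 + Ce^(-3x)
Applying y(0) = 2: C = 2 - 5/3 = 1/3
Particular solution: y = 5/3 + (1/3)e^(-3x)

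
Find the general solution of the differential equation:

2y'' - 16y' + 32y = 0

Characteristic equation: 2r² - 16r + 32 = 0
Divide by 2: r² - 8r + 16 = 0
Factored: (r - 4)² = 0
Repeated root: r = 4
General solution: y = (C₁ + C₂x)e^(4x)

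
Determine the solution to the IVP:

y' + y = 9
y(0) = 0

General solution: y = 9 + Ce^(-x)
Applying y(0) = 0: C = 0 - 9 = -9
Particular solution: y = 9 - 9e^(-x)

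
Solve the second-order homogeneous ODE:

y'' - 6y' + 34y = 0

Characteristic equation: r² - 6r + 34 = 0
Roots: r = 3 ± 5i (complex conjugates)
General solution: y = e^(3x)(C₁cos(5x) + C₂sin(5x))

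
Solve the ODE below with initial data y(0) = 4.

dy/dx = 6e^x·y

General solution: y = Ce^(6e^x)
Applying IC y(0) = 4:
Particular solution: y = 4e^(6(e^x - 1))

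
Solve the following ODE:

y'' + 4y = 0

Characteristic equation: r² + 4 = 0
Roots: r = ±2i (complex conjugates)
General solution: y = C₁cos(2x) + C₂sin(2x)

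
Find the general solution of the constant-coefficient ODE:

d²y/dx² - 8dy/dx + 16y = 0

Characteristic equation: r² - 8r + 16 = 0
Factored: (r - 4)² = 0
Repeated root: r = 4
General solution: y = (C₁ + C₂x)e^(4x)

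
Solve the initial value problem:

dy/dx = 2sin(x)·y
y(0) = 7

General solution: y = Ce^(-2cos(x))
Applying IC y(0) = 7:
Particular solution: y = 7e^(2(1-cos(x)))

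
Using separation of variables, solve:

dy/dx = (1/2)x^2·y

Separating variables and integrating:
ln|y| = x^3/6 + C

General solution: y = Ce^(x^3/6)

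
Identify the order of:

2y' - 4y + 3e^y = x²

The order is 1 (highest derivative is of order 1).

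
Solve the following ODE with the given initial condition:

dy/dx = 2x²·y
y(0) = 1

General solution: y = Ce^(2x³/3)
Applying IC y(0) = 1:
Particular solution: y = e^(2x³/3)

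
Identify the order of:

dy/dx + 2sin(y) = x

The order is 1 (highest derivative is of order 1).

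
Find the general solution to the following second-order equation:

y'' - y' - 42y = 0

Characteristic equation: r² - r - 42 = 0
Roots: r = 7, -6 (distinct real)
General solution: y = C₁e^(7x) + C₂e^(-6x)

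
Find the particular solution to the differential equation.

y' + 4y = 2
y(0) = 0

General solution: y = 1/2 + Ce^(-4x)
Applying y(0) = 0: C = 0 - 1/2 = -1/2
Particular solution: y = 1/2 - (1/2)e^(-4x)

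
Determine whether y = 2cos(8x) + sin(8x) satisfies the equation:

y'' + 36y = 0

Verification:
y'' = -128cos(8x) - 64sin(8x)
y'' + 36y ≠ 0 (frequency mismatch: got 64 instead of 36)

No, it is not a solution.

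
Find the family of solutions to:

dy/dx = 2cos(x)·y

Separating variables and integrating:
ln|y| = 2sin(x) + C

General solution: y = Ce^(2sin(x))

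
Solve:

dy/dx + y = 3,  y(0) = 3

General solution: y = 3 + Ce^(-x)
Applying y(0) = 3: C = 3 - 3 = 0
Particular solution: y = 3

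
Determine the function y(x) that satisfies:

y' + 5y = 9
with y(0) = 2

General solution: y = 9/5 + Ce^(-5x)
Applying y(0) = 2: C = 2 - 9/5 = 1/5
Particular solution: y = 9/5 + (1/5)e^(-5x)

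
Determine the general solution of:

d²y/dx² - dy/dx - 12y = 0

Characteristic equation: r² - r - 12 = 0
Roots: r = 4, -3 (distinct real)
General solution: y = C₁e^(4x) + C₂e^(-3x)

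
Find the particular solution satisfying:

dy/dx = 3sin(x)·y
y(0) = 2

General solution: y = Ce^(-3cos(x))
Applying IC y(0) = 2:
Particular solution: y = 2e^(3(1-cos(x)))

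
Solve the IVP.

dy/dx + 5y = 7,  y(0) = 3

General solution: y = 7/5 + Ce^(-5x)
Applying y(0) = 3: C = 3 - 7/5 = 8/5
Particular solution: y = 7/5 + (8/5)e^(-5x)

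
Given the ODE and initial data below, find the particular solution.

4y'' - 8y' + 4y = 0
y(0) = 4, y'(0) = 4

General solution: y = (C₁ + C₂x)e^x
Repeated root r = 1
Applying ICs: C₁ = 4, C₂ = 0
Particular solution: y = 4e^x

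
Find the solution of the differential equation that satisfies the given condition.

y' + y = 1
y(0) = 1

General solution: y = 1 + Ce^(-x)
Applying y(0) = 1: C = 1 - 1 = 0
Particular solution: y = 1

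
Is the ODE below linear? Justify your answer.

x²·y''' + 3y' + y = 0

Yes. Linear (y and its derivatives appear to the first power only, no products of y terms)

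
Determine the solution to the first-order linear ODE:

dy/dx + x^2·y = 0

Using integrating factor method:

General solution: y = Ce^(-x^3/3)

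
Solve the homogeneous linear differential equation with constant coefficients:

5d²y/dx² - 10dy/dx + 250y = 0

Characteristic equation: 5r² - 10r + 250 = 0
Divide by 5: r² - 2r + 50 = 0
Roots: r = 1 ± 7i (complex conjugates)
General solution: y = e^x(C₁cos(7x) + C₂sin(7x))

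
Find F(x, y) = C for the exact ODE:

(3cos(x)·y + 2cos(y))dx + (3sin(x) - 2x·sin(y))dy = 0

Verify exactness: ∂M/∂y = ∂N/∂x ✓
Find F(x,y) such that ∂F/∂x = M, ∂F/∂y = N
Solution: 3sin(x)·y + 2x·cos(y) = C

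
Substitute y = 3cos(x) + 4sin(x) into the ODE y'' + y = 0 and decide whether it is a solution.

Verification:
y'' = -3cos(x) - 4sin(x)
y'' + y = 0 ✓

Yes, it is a solution.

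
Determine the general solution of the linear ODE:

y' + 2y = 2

Using integrating factor method:

General solution: y = 1 + Ce^(-2x)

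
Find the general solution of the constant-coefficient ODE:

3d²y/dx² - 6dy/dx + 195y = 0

Characteristic equation: 3r² - 6r + 195 = 0
Divide by 3: r² - 2r + 65 = 0
Roots: r = 1 ± 8i (complex conjugates)
General solution: y = e^x(C₁cos(8x) + C₂sin(8x))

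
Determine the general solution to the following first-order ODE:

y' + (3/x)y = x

Using integrating factor method:

General solution: y = (1/5)x^2 + Cx^(-3)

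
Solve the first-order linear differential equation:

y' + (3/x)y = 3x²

Using integrating factor method:

General solution: y = (1/2)x^3 + Cx^(-3)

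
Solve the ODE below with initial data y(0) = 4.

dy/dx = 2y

General solution: y = Ce^(2x)
Applying IC y(0) = 4:
Particular solution: y = 4e^(2x)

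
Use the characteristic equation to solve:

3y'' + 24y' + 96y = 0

Characteristic equation: 3r² + 24r + 96 = 0
Divide by 3: r² + 8r + 32 = 0
Roots: r = -4 ± 4i (complex conjugates)
General solution: y = e^(-4x)(C₁cos(4x) + C₂sin(4x))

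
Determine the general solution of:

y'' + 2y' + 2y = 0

Characteristic equation: r² + 2r + 2 = 0
Roots: r = -1 ± i (complex conjugates)
General solution: y = e^(-x)(C₁cos(x) + C₂sin(x))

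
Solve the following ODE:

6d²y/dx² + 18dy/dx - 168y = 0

Characteristic equation: 6r² + 18r - 168 = 0
Divide by 6: r² + 3r - 28 = 0
Roots: r = 4, -7 (distinct real)
General solution: y = C₁e^(4x) + C₂e^(-7x)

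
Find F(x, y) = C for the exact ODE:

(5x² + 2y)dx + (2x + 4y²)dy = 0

Verify exactness: ∂M/∂y = ∂N/∂x ✓
Find F(x,y) such that ∂F/∂x = M, ∂F/∂y = N
Solution: 5x³/3 + 2xy + 4y³/3 = C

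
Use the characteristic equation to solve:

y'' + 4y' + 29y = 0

Characteristic equation: r² + 4r + 29 = 0
Roots: r = -2 ± 5i (complex conjugates)
General solution: y = e^(-2x)(C₁cos(5x) + C₂sin(5x))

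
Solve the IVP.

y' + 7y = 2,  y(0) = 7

General solution: y = 2/7 + Ce^(-7x)
Applying y(0) = 7: C = 7 - 2/7 = 47/7
Particular solution: y = 2/7 + (47/7)e^(-7x)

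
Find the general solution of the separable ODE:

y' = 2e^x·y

Separating variables and integrating:
ln|y| = 2e^x + C

General solution: y = Ce^(2e^x)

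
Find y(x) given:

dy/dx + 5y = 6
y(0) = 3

General solution: y = 6/5 + Ce^(-5x)
Applying y(0) = 3: C = 3 - 6/5 = 9/5
Particular solution: y = 6/5 + (9/5)e^(-5x)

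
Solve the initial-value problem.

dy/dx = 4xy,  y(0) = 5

General solution: y = Ce^(2x²)
Applying IC y(0) = 5:
Particular solution: y = 5e^(2x²)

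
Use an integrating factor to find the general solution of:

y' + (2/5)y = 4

Using integrating factor method:

General solution: y = 10 + Ce^(-2x/5)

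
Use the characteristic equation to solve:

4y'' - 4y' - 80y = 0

Characteristic equation: 4r² - 4r - 80 = 0
Divide by 4: r² - r - 20 = 0
Roots: r = 5, -4 (distinct real)
General solution: y = C₁e^(5x) + C₂e^(-4x)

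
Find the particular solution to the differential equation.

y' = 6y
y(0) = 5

General solution: y = Ce^(6x)
Applying IC y(0) = 5:
Particular solution: y = 5e^(6x)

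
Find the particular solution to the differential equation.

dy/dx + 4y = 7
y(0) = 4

General solution: y = 7/4 + Ce^(-4x)
Applying y(0) = 4: C = 4 - 7/4 = 9/4
Particular solution: y = 7/4 + (9/4)e^(-4x)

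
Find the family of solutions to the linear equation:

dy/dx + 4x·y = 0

Using integrating factor method:

General solution: y = Ce^(-2x^2)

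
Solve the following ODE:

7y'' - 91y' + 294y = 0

Characteristic equation: 7r² - 91r + 294 = 0
Divide by 7: r² - 13r + 42 = 0
Roots: r = 6, 7 (distinct real)
General solution: y = C₁e^(6x) + C₂e^(7x)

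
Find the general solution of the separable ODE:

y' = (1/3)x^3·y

Separating variables and integrating:
ln|y| = x^4/12 + C

General solution: y = Ce^(x^4/12)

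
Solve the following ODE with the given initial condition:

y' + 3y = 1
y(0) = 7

General solution: y = 1/3 + Ce^(-3x)
Applying y(0) = 7: C = 7 - 1/3 = 20/3
Particular solution: y = 1/3 + (20/3)e^(-3x)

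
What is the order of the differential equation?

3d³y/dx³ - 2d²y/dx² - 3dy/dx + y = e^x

The order is 3 (highest derivative is of order 3).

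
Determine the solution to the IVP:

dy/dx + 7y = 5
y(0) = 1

General solution: y = 5/7 + Ce^(-7x)
Applying y(0) = 1: C = 1 - 5/7 = 2/7
Particular solution: y = 5/7 + (2/7)e^(-7x)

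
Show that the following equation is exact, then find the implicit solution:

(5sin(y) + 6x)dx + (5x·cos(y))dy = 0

Verify exactness: ∂M/∂y = ∂N/∂x ✓
Find F(x,y) such that ∂F/∂x = M, ∂F/∂y = N
Solution: 5x·sin(y) + 3x² = C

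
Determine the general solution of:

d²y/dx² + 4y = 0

Characteristic equation: r² + 4 = 0
Roots: r = ±2i (complex conjugates)
General solution: y = C₁cos(2x) + C₂sin(2x)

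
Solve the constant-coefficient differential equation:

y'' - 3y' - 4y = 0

Characteristic equation: r² - 3r - 4 = 0
Roots: r = 4, -1 (distinct real)
General solution: y = C₁e^(4x) + C₂e^(-x)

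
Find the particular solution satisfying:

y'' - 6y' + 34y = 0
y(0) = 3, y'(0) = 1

General solution: y = e^(3x)(C₁cos(5x) + C₂sin(5x))
Complex roots r = 3 ± 5i
Applying ICs: C₁ = 3, C₂ = -8/5
Particular solution: y = e^(3x)(3cos(5x) - (8/5)sin(5x))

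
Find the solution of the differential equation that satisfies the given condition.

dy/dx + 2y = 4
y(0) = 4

General solution: y = 2 + Ce^(-2x)
Applying y(0) = 4: C = 4 - 2 = 2
Particular solution: y = 2 + 2e^(-2x)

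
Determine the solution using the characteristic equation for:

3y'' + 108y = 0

Characteristic equation: 3r² + 108 = 0
Divide by 3: r² + 36 = 0
Roots: r = ±6i (complex conjugates)
General solution: y = C₁cos(6x) + C₂sin(6x)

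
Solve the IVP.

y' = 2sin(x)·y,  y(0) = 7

General solution: y = Ce^(-2cos(x))
Applying IC y(0) = 7:
Particular solution: y = 7e^(2(1-cos(x)))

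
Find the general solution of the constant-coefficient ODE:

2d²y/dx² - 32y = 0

Characteristic equation: 2r² - 32 = 0
Divide by 2: r² - 16 = 0
Roots: r = 4, -4 (distinct real)
General solution: y = C₁e^(4x) + C₂e^(-4x)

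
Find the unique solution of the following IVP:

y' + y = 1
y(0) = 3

General solution: y = 1 + Ce^(-x)
Applying y(0) = 3: C = 3 - 1 = 2
Particular solution: y = 1 + 2e^(-x)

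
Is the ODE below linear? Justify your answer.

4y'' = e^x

Yes. Linear (y and its derivatives appear to the first power only, no products of y terms)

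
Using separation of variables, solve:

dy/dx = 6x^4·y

Separating variables and integrating:
ln|y| = 6x^5/5 + C

General solution: y = Ce^(6x^5/5)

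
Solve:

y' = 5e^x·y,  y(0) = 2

General solution: y = Ce^(5e^x)
Applying IC y(0) = 2:
Particular solution: y = 2e^(5(e^x - 1))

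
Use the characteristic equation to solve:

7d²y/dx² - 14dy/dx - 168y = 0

Characteristic equation: 7r² - 14r - 168 = 0
Divide by 7: r² - 2r - 24 = 0
Roots: r = 6, -4 (distinct real)
General solution: y = C₁e^(6x) + C₂e^(-4x)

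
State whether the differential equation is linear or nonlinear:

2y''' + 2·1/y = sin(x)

Nonlinear (1/y term)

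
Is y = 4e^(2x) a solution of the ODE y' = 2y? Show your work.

Verification:
y = 4e^(2x)
y' = 8e^(2x)
2y = 8e^(2x)
y' = 2y ✓

Yes, it is a solution.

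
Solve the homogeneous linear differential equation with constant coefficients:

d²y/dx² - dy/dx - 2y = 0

Characteristic equation: r² - r - 2 = 0
Roots: r = 2, -1 (distinct real)
General solution: y = C₁e^(2x) + C₂e^(-x)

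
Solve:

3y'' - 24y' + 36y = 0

Characteristic equation: 3r² - 24r + 36 = 0
Divide by 3: r² - 8r + 12 = 0
Roots: r = 6, 2 (distinct real)
General solution: y = C₁e^(6x) + C₂e^(2x)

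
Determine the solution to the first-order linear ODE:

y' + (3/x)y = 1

Using integrating factor method:

General solution: y = (1/4)x + Cx^(-3)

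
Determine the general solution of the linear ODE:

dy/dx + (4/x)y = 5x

Using integrating factor method:

General solution: y = (5/6)x^2 + Cx^(-4)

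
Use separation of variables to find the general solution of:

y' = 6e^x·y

Separating variables and integrating:
ln|y| = 6e^x + C

General solution: y = Ce^(6e^x)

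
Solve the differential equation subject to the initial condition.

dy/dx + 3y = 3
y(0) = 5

General solution: y = 1 + Ce^(-3x)
Applying y(0) = 5: C = 5 - 1 = 4
Particular solution: y = 1 + 4e^(-3x)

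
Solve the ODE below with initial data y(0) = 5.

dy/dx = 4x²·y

General solution: y = Ce^(4x³/3)
Applying IC y(0) = 5:
Particular solution: y = 5e^(4x³/3)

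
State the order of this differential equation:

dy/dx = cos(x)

The order is 1 (highest derivative is of order 1).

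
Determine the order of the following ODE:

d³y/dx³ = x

The order is 3 (highest derivative is of order 3).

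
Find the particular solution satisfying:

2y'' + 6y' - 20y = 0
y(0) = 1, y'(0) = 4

General solution: y = C₁e^(2x) + C₂e^(-5x)
Applying ICs: C₁ = 9/7, C₂ = -2/7
Particular solution: y = (9/7)e^(2x) - (2/7)e^(-5x)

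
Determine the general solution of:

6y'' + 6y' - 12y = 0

Characteristic equation: 6r² + 6r - 12 = 0
Divide by 6: r² + r - 2 = 0
Roots: r = 1, -2 (distinct real)
General solution: y = C₁e^x + C₂e^(-2x)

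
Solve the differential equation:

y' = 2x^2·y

Separating variables and integrating:
ln|y| = 2x^3/3 + C

General solution: y = Ce^(2x^3/3)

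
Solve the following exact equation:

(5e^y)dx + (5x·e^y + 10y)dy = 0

Verify exactness: ∂M/∂y = ∂N/∂x ✓
Find F(x,y) such that ∂F/∂x = M, ∂F/∂y = N
Solution: 5x·e^y + 5y² = C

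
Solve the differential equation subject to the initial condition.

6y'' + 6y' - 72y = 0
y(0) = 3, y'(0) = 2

General solution: y = C₁e^(3x) + C₂e^(-4x)
Applying ICs: C₁ = 2, C₂ = 1
Particular solution: y = 2e^(3x) + e^(-4x)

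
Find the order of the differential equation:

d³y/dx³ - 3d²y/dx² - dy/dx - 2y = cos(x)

The order is 3 (highest derivative is of order 3).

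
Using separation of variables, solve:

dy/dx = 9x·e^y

Separating variables and integrating:
-e^(-y) = 9x²/2 + C

General solution: y = -ln(C - 9x²/2)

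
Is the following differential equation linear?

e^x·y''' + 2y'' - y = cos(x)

Yes. Linear (y and its derivatives appear to the first power only, no products of y terms)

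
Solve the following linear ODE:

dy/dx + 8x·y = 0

Using integrating factor method:

General solution: y = Ce^(-4x^2)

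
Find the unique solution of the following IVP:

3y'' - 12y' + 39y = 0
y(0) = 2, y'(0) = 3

General solution: y = e^(2x)(C₁cos(3x) + C₂sin(3x))
Complex roots r = 2 ± 3i
Applying ICs: C₁ = 2, C₂ = -1/3
Particular solution: y = e^(2x)(2cos(3x) - (1/3)sin(3x))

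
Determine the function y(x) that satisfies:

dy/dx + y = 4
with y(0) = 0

General solution: y = 4 + Ce^(-x)
Applying y(0) = 0: C = 0 - 4 = -4
Particular solution: y = 4 - 4e^(-x)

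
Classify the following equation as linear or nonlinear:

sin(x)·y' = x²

Linear (y and its derivatives appear to the first power only, no products of y terms)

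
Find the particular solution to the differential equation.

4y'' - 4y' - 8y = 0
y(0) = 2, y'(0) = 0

General solution: y = C₁e^(2x) + C₂e^(-x)
Applying ICs: C₁ = 2/3, C₂ = 4/3
Particular solution: y = (2/3)e^(2x) + (4/3)e^(-x)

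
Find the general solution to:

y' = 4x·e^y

Separating variables and integrating:
-e^(-y) = 2x² + C

General solution: y = -ln(C - 2x²)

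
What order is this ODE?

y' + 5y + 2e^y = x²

The order is 1 (highest derivative is of order 1).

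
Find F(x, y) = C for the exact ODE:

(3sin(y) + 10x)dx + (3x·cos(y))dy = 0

Verify exactness: ∂M/∂y = ∂N/∂x ✓
Find F(x,y) such that ∂F/∂x = M, ∂F/∂y = N
Solution: 3x·sin(y) + 5x² = C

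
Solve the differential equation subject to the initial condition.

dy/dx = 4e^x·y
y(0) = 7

General solution: y = Ce^(4e^x)
Applying IC y(0) = 7:
Particular solution: y = 7e^(4(e^x - 1))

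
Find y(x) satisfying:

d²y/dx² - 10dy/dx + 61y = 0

Characteristic equation: r² - 10r + 61 = 0
Roots: r = 5 ± 6i (complex conjugates)
General solution: y = e^(5x)(C₁cos(6x) + C₂sin(6x))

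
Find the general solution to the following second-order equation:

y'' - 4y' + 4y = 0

Characteristic equation: r² - 4r + 4 = 0
Factored: (r - 2)² = 0
Repeated root: r = 2
General solution: y = (C₁ + C₂x)e^(2x)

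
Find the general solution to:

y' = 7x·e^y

Separating variables and integrating:
-e^(-y) = 7x²/2 + C

General solution: y = -ln(C - 7x²/2)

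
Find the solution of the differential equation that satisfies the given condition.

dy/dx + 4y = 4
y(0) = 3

General solution: y = 1 + Ce^(-4x)
Applying y(0) = 3: C = 3 - 1 = 2
Particular solution: y = 1 + 2e^(-4x)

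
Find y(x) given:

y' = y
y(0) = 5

General solution: y = Ce^x
Applying IC y(0) = 5:
Particular solution: y = 5e^x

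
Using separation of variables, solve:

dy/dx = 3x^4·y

Separating variables and integrating:
ln|y| = 3x^5/5 + C

General solution: y = Ce^(3x^5/5)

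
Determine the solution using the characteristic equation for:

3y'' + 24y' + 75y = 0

Characteristic equation: 3r² + 24r + 75 = 0
Divide by 3: r² + 8r + 25 = 0
Roots: r = -4 ± 3i (complex conjugates)
General solution: y = e^(-4x)(C₁cos(3x) + C₂sin(3x))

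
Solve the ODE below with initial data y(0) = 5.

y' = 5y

General solution: y = Ce^(5x)
Applying IC y(0) = 5:
Particular solution: y = 5e^(5x)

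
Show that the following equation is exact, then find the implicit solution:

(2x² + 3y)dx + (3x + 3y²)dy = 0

Verify exactness: ∂M/∂y = ∂N/∂x ✓
Find F(x,y) such that ∂F/∂x = M, ∂F/∂y = N
Solution: 2x³/3 + 3xy + y³ = C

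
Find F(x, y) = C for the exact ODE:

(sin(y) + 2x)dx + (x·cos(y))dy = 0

Verify exactness: ∂M/∂y = ∂N/∂x ✓
Find F(x,y) such that ∂F/∂x = M, ∂F/∂y = N
Solution: x·sin(y) + x² = C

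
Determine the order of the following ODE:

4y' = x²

The order is 1 (highest derivative is of order 1).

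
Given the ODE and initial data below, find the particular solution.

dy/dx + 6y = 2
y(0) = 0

General solution: y = 1/3 + Ce^(-6x)
Applying y(0) = 0: C = 0 - 1/3 = -1/3
Particular solution: y = 1/3 - (1/3)e^(-6x)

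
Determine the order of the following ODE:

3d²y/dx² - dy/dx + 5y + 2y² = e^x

The order is 2 (highest derivative is of order 2).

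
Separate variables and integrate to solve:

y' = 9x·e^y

Separating variables and integrating:
-e^(-y) = 9x²/2 + C

General solution: y = -ln(C - 9x²/2)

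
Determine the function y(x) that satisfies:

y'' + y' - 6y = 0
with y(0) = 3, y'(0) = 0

General solution: y = C₁e^(2x) + C₂e^(-3x)
Applying ICs: C₁ = 9/5, C₂ = 6/5
Particular solution: y = (9/5)e^(2x) + (6/5)e^(-3x)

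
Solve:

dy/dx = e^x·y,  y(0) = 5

General solution: y = Ce^(e^x)
Applying IC y(0) = 5:
Particular solution: y = 5e^(e^x - 1)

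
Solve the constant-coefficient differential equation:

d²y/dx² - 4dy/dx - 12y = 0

Characteristic equation: r² - 4r - 12 = 0
Roots: r = 6, -2 (distinct real)
General solution: y = C₁e^(6x) + C₂e^(-2x)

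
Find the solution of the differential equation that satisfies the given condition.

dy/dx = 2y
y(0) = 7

General solution: y = Ce^(2x)
Applying IC y(0) = 7:
Particular solution: y = 7e^(2x)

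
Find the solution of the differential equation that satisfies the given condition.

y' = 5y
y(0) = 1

General solution: y = Ce^(5x)
Applying IC y(0) = 1:
Particular solution: y = e^(5x)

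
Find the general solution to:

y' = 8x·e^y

Separating variables and integrating:
-e^(-y) = 4x² + C

General solution: y = -ln(C - 4x²)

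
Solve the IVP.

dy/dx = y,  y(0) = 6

General solution: y = Ce^x
Applying IC y(0) = 6:
Particular solution: y = 6e^x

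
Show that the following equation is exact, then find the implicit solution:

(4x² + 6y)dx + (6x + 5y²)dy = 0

Verify exactness: ∂M/∂y = ∂N/∂x ✓
Find F(x,y) such that ∂F/∂x = M, ∂F/∂y = N
Solution: 4x³/3 + 6xy + 5y³/3 = C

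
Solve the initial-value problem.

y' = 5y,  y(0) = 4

General solution: y = Ce^(5x)
Applying IC y(0) = 4:
Particular solution: y = 4e^(5x)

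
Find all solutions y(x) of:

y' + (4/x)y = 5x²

Using integrating factor method:

General solution: y = (5/7)x^3 + Cx^(-4)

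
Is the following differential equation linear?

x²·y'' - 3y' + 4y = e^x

Yes. Linear (y and its derivatives appear to the first power only, no products of y terms)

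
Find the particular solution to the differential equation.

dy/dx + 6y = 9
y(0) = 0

General solution: y = 3/2 + Ce^(-6x)
Applying y(0) = 0: C = 0 - 3/2 = -3/2
Particular solution: y = 3/2 - (3/2)e^(-6x)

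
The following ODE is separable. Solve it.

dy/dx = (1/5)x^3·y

Separating variables and integrating:
ln|y| = x^4/20 + C

General solution: y = Ce^(x^4/20)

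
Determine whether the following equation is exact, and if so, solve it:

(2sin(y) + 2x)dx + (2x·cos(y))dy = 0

Verify exactness: ∂M/∂y = ∂N/∂x ✓
Find F(x,y) such that ∂F/∂x = M, ∂F/∂y = N
Solution: 2x·sin(y) + x² = C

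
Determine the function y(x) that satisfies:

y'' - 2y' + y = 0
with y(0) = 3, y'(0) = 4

General solution: y = (C₁ + C₂x)e^x
Repeated root r = 1
Applying ICs: C₁ = 3, C₂ = 1
Particular solution: y = (3 + x)e^x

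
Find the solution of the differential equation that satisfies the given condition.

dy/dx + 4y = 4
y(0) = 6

General solution: y = 1 + Ce^(-4x)
Applying y(0) = 6: C = 6 - 1 = 5
Particular solution: y = 1 + 5e^(-4x)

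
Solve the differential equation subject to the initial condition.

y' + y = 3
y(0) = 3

General solution: y = 3 + Ce^(-x)
Applying y(0) = 3: C = 3 - 3 = 0
Particular solution: y = 3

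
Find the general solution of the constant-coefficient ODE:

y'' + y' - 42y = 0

Characteristic equation: r² + r - 42 = 0
Roots: r = 6, -7 (distinct real)
General solution: y = C₁e^(6x) + C₂e^(-7x)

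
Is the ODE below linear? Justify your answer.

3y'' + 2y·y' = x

No. Nonlinear (product y·y')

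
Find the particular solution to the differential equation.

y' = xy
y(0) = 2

General solution: y = Ce^(x²/2)
Applying IC y(0) = 2:
Particular solution: y = 2e^(x²/2)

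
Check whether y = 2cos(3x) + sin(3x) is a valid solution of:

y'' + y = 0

Verification:
y'' = -18cos(3x) - 9sin(3x)
y'' + y ≠ 0 (frequency mismatch: got 9 instead of 1)

No, it is not a solution.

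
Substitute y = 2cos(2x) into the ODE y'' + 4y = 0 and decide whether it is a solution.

Verification:
y'' = -8cos(2x)
y'' + 4y = 0 ✓

Yes, it is a solution.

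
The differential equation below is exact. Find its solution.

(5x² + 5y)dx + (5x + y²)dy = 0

Verify exactness: ∂M/∂y = ∂N/∂x ✓
Find F(x,y) such that ∂F/∂x = M, ∂F/∂y = N
Solution: 5x³/3 + 5xy + y³/3 = C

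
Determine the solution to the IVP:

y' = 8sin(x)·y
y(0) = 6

General solution: y = Ce^(-8cos(x))
Applying IC y(0) = 6:
Particular solution: y = 6e^(8(1-cos(x)))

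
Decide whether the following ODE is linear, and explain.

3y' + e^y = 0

Nonlinear (e^y is nonlinear in y)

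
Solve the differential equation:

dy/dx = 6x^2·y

Separating variables and integrating:
ln|y| = 2x^3 + C

General solution: y = Ce^(2x^3)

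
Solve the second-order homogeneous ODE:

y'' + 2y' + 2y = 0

Characteristic equation: r² + 2r + 2 = 0
Roots: r = -1 ± i (complex conjugates)
General solution: y = e^(-x)(C₁cos(x) + C₂sin(x))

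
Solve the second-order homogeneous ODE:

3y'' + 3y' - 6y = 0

Characteristic equation: 3r² + 3r - 6 = 0
Divide by 3: r² + r - 2 = 0
Roots: r = 1, -2 (distinct real)
General solution: y = C₁e^x + C₂e^(-2x)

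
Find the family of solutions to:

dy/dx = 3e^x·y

Separating variables and integrating:
ln|y| = 3e^x + C

General solution: y = Ce^(3e^x)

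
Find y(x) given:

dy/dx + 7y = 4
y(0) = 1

General solution: y = 4/7 + Ce^(-7x)
Applying y(0) = 1: C = 1 - 4/7 = 3/7
Particular solution: y = 4/7 + (3/7)e^(-7x)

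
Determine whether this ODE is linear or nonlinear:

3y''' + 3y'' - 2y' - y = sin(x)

Linear (y and its derivatives appear to the first power only, no products of y terms)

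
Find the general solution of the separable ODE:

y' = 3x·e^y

Separating variables and integrating:
-e^(-y) = 3x²/2 + C

General solution: y = -ln(C - 3x²/2)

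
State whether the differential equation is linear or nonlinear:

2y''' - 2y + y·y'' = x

Nonlinear (y·y'' term)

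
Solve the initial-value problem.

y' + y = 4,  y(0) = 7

General solution: y = 4 + Ce^(-x)
Applying y(0) = 7: C = 7 - 4 = 3
Particular solution: y = 4 + 3e^(-x)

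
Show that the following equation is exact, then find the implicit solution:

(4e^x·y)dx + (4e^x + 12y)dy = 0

Verify exactness: ∂M/∂y = ∂N/∂x ✓
Find F(x,y) such that ∂F/∂x = M, ∂F/∂y = N
Solution: 4e^x·y + 6y² = C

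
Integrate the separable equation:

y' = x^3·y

Separating variables and integrating:
ln|y| = x^4/4 + C

General solution: y = Ce^(x^4/4)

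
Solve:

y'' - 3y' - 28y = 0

Characteristic equation: r² - 3r - 28 = 0
Roots: r = 7, -4 (distinct real)
General solution: y = C₁e^(7x) + C₂e^(-4x)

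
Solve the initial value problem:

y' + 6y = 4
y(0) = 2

General solution: y = 2/3 + Ce^(-6x)
Applying y(0) = 2: C = 2 - 2/3 = 4/3
Particular solution: y = 2/3 + (4/3)e^(-6x)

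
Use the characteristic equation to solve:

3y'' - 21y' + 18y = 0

Characteristic equation: 3r² - 21r + 18 = 0
Divide by 3: r² - 7r + 6 = 0
Roots: r = 6, 1 (distinct real)
General solution: y = C₁e^(6x) + C₂e^x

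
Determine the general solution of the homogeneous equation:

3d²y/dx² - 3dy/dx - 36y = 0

Characteristic equation: 3r² - 3r - 36 = 0
Divide by 3: r² - r - 12 = 0
Roots: r = 4, -3 (distinct real)
General solution: y = C₁e^(4x) + C₂e^(-3x)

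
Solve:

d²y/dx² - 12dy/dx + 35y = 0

Characteristic equation: r² - 12r + 35 = 0
Roots: r = 7, 5 (distinct real)
General solution: y = C₁e^(7x) + C₂e^(5x)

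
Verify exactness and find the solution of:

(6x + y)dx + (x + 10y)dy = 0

Verify exactness: ∂M/∂y = ∂N/∂x ✓
Find F(x,y) such that ∂F/∂x = M, ∂F/∂y = N
Solution: 3x² + xy + 5y² = C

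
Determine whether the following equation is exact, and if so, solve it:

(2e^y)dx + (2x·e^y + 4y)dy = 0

Verify exactness: ∂M/∂y = ∂N/∂x ✓
Find F(x,y) such that ∂F/∂x = M, ∂F/∂y = N
Solution: 2x·e^y + 2y² = C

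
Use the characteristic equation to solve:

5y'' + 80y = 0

Characteristic equation: 5r² + 80 = 0
Divide by 5: r² + 16 = 0
Roots: r = ±4i (complex conjugates)
General solution: y = C₁cos(4x) + C₂sin(4x)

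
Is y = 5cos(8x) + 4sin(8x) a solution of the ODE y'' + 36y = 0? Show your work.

Verification:
y'' = -320cos(8x) - 256sin(8x)
y'' + 36y ≠ 0 (frequency mismatch: got 64 instead of 36)

No, it is not a solution.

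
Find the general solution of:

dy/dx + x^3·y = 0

Using integrating factor method:

General solution: y = Ce^(-x^4/4)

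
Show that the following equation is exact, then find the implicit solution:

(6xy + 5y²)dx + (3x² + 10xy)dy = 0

Verify exactness: ∂M/∂y = ∂N/∂x ✓
Find F(x,y) such that ∂F/∂x = M, ∂F/∂y = N
Solution: 3x²y + 5xy² = C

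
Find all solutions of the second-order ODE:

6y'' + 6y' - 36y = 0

Characteristic equation: 6r² + 6r - 36 = 0
Divide by 6: r² + r - 6 = 0
Roots: r = 2, -3 (distinct real)
General solution: y = C₁e^(2x) + C₂e^(-3x)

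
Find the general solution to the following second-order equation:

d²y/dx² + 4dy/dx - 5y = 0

Characteristic equation: r² + 4r - 5 = 0
Roots: r = 1, -5 (distinct real)
General solution: y = C₁e^x + C₂e^(-5x)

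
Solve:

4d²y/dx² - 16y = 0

Characteristic equation: 4r² - 16 = 0
Divide by 4: r² - 4 = 0
Roots: r = 2, -2 (distinct real)
General solution: y = C₁e^(2x) + C₂e^(-2x)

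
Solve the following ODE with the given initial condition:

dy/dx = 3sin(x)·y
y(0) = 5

General solution: y = Ce^(-3cos(x))
Applying IC y(0) = 5:
Particular solution: y = 5e^(3(1-cos(x)))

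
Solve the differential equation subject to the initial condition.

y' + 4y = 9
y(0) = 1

General solution: y = 9/4 + Ce^(-4x)
Applying y(0) = 1: C = 1 - 9/4 = -5/4
Particular solution: y = 9/4 - (5/4)e^(-4x)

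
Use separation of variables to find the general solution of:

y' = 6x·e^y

Separating variables and integrating:
-e^(-y) = 3x² + C

General solution: y = -ln(C - 3x²)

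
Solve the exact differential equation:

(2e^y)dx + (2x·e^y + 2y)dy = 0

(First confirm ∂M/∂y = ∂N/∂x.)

Verify exactness: ∂M/∂y = ∂N/∂x ✓
Find F(x,y) such that ∂F/∂x = M, ∂F/∂y = N
Solution: 2x·e^y + y² = C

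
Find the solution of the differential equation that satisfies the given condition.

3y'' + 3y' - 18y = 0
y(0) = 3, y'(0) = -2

General solution: y = C₁e^(2x) + C₂e^(-3x)
Applying ICs: C₁ = 7/5, C₂ = 8/5
Particular solution: y = (7/5)e^(2x) + (8/5)e^(-3x)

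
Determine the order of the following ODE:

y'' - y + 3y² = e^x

The order is 2 (highest derivative is of order 2).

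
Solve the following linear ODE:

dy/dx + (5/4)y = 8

Using integrating factor method:

General solution: y = 32/5 + Ce^(-5x/4)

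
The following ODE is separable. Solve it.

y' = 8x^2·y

Separating variables and integrating:
ln|y| = 8x^3/3 + C

General solution: y = Ce^(8x^3/3)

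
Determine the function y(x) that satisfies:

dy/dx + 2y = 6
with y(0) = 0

General solution: y = 3 + Ce^(-2x)
Applying y(0) = 0: C = 0 - 3 = -3
Particular solution: y = 3 - 3e^(-2x)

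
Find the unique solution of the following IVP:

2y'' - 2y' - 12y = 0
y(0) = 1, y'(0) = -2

General solution: y = C₁e^(3x) + C₂e^(-2x)
Applying ICs: C₁ = 0, C₂ = 1
Particular solution: y = e^(-2x)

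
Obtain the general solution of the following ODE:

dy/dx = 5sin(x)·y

Separating variables and integrating:
ln|y| = -5cos(x) + C

General solution: y = Ce^(-5cos(x))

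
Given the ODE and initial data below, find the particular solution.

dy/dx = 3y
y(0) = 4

General solution: y = Ce^(3x)
Applying IC y(0) = 4:
Particular solution: y = 4e^(3x)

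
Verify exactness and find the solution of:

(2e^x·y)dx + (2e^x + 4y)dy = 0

Verify exactness: ∂M/∂y = ∂N/∂x ✓
Find F(x,y) such that ∂F/∂x = M, ∂F/∂y = N
Solution: 2e^x·y + 2y² = C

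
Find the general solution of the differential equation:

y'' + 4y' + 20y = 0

Characteristic equation: r² + 4r + 20 = 0
Roots: r = -2 ± 4i (complex conjugates)
General solution: y = e^(-2x)(C₁cos(4x) + C₂sin(4x))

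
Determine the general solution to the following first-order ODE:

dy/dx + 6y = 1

Using integrating factor method:

General solution: y = 1/6 + Ce^(-6x)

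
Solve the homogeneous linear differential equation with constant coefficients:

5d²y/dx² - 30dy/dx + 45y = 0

Characteristic equation: 5r² - 30r + 45 = 0
Divide by 5: r² - 6r + 9 = 0
Factored: (r - 3)² = 0
Repeated root: r = 3
General solution: y = (C₁ + C₂x)e^(3x)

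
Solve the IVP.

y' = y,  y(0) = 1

General solution: y = Ce^x
Applying IC y(0) = 1:
Particular solution: y = e^x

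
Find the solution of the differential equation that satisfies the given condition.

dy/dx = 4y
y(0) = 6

General solution: y = Ce^(4x)
Applying IC y(0) = 6:
Particular solution: y = 6e^(4x)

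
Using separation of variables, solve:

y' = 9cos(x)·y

Separating variables and integrating:
ln|y| = 9sin(x) + C

General solution: y = Ce^(9sin(x))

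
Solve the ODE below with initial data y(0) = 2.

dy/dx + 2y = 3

General solution: y = 3/2 + Ce^(-2x)
Applying y(0) = 2: C = 2 - 3/2 = 1/2
Particular solution: y = 3/2 + (1/2)e^(-2x)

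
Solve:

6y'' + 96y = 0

Characteristic equation: 6r² + 96 = 0
Divide by 6: r² + 16 = 0
Roots: r = ±4i (complex conjugates)
General solution: y = C₁cos(4x) + C₂sin(4x)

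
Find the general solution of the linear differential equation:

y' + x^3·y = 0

Using integrating factor method:

General solution: y = Ce^(-x^4/4)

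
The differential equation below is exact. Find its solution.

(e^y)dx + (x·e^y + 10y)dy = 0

Verify exactness: ∂M/∂y = ∂N/∂x ✓
Find F(x,y) such that ∂F/∂x = M, ∂F/∂y = N
Solution: x·e^y + 5y² = C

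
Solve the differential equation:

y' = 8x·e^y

Separating variables and integrating:
-e^(-y) = 4x² + C

General solution: y = -ln(C - 4x²)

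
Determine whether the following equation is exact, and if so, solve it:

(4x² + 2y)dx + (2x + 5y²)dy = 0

Verify exactness: ∂M/∂y = ∂N/∂x ✓
Find F(x,y) such that ∂F/∂x = M, ∂F/∂y = N
Solution: 4x³/3 + 2xy + 5y³/3 = C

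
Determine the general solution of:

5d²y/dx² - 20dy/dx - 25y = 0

Characteristic equation: 5r² - 20r - 25 = 0
Divide by 5: r² - 4r - 5 = 0
Roots: r = 5, -1 (distinct real)
General solution: y = C₁e^(5x) + C₂e^(-x)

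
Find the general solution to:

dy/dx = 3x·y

Separating variables and integrating:
ln|y| = 3x^2/2 + C

General solution: y = Ce^(3x^2/2)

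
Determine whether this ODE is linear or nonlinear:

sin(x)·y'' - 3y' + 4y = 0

Linear (y and its derivatives appear to the first power only, no products of y terms)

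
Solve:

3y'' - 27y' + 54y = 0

Characteristic equation: 3r² - 27r + 54 = 0
Divide by 3: r² - 9r + 18 = 0
Roots: r = 6, 3 (distinct real)
General solution: y = C₁e^(6x) + C₂e^(3x)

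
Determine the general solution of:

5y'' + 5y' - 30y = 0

Characteristic equation: 5r² + 5r - 30 = 0
Divide by 5: r² + r - 6 = 0
Roots: r = 2, -3 (distinct real)
General solution: y = C₁e^(2x) + C₂e^(-3x)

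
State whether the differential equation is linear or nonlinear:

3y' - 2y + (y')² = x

Nonlinear ((y')² term)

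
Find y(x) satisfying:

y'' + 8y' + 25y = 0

Characteristic equation: r² + 8r + 25 = 0
Roots: r = -4 ± 3i (complex conjugates)
General solution: y = e^(-4x)(C₁cos(3x) + C₂sin(3x))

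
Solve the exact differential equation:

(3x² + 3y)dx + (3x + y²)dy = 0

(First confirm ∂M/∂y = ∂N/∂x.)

Verify exactness: ∂M/∂y = ∂N/∂x ✓
Find F(x,y) such that ∂F/∂x = M, ∂F/∂y = N
Solution: x³ + 3xy + y³/3 = C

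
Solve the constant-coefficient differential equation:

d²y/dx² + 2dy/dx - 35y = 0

Characteristic equation: r² + 2r - 35 = 0
Roots: r = 5, -7 (distinct real)
General solution: y = C₁e^(5x) + C₂e^(-7x)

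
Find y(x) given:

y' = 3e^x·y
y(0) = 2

General solution: y = Ce^(3e^x)
Applying IC y(0) = 2:
Particular solution: y = 2e^(3(e^x - 1))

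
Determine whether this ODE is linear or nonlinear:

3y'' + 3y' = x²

Linear (y and its derivatives appear to the first power only, no products of y terms)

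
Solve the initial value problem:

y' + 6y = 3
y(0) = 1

General solution: y = 1/2 + Ce^(-6x)
Applying y(0) = 1: C = 1 - 1/2 = 1/2
Particular solution: y = 1/2 + (1/2)e^(-6x)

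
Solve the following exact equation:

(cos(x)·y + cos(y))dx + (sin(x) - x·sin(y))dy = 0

Verify exactness: ∂M/∂y = ∂N/∂x ✓
Find F(x,y) such that ∂F/∂x = M, ∂F/∂y = N
Solution: sin(x)·y + x·cos(y) = C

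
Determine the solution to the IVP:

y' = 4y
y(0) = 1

General solution: y = Ce^(4x)
Applying IC y(0) = 1:
Particular solution: y = e^(4x)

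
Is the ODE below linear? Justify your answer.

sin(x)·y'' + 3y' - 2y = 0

Yes. Linear (y and its derivatives appear to the first power only, no products of y terms)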